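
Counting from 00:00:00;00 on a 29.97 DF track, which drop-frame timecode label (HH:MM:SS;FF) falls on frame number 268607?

02:29:22;17

Each 10-minute DF block holds 10 × 60 × 30 − 9 × 2 = 17982 frames. 268607 ÷ 17982 → 14 full blocks, remainder 16859.
Within the partial block the first minute is 1800 frames and each further minute 1798, so 9 further minute boundaries passed. Total skipped labels = 18 × 14 + 2 × 9 = 270.
Non-drop label index = 268607 + 270 = 268877; at 30 labels/s that is 02:29:22:17, i.e. DF 02:29:22;17.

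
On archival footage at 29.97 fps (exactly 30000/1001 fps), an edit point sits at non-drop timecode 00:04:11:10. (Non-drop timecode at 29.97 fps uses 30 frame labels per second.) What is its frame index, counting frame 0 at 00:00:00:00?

frame 7540

Total seconds to the label: (0 × 3600 + 4 × 60 + 11) = 251.
Frame index = 251 × 30 + 10 = 7540.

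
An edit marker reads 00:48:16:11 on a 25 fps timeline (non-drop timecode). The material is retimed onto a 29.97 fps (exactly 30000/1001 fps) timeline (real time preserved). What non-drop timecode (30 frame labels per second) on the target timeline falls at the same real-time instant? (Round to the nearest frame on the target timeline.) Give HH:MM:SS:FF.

Source frame index: (0×3600 + 48×60 + 16) × 25 + 11 = 72411.
Real time: 72411 / (25) = 72411/25 s.
Target frame: (72411/25) × (30000/1001) = 86893200/1001 ≈ 86806.394 → 86806.
At 30 labels/s: frame 86806 → 00:48:13:16.

00:48:13:16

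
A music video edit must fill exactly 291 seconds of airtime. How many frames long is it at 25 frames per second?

Frames = 291 × 25 = 7275.

7275 frames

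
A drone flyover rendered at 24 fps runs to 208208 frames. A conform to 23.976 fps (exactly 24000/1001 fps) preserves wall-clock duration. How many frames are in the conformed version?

208000 frames

Target frames = source frames × (target rate / source rate) = 208208 × (24000/1001)/(24) = 208208 × 1000/1001 = 208000.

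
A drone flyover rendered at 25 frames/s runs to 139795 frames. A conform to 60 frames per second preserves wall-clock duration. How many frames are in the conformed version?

335508 frames

Target frames = source frames × (target rate / source rate) = 139795 × (60)/(25) = 139795 × 12/5 = 335508.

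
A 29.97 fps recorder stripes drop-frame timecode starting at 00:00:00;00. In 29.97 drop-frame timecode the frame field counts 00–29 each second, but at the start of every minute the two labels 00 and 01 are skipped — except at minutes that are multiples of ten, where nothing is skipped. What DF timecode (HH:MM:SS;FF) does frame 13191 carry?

00:07:20;05

Ten DF minutes hold 17982 frames, so frame 13191 lies in block 0 (frames 0–17981) with 13191 frames into that block.
The block's first minute is 1800 frames and the rest 1798 each; 13191 frames reaches minute 7, so 0 × 18 + 7 × 2 = 14 labels have been skipped so far.
Adding those back, label number 13191 + 14 = 13205 at 30 labels/s is 440 s + 5 f = 0 h 7 min 20 s frame 5, i.e. 00:07:20;05.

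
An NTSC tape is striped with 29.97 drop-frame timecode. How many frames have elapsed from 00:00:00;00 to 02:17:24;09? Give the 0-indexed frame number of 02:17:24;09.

247081

Complete 10-minute blocks: 13, each 17982 frames → 233766.
Remaining 7 whole minutes in the current block: 1800 + 6 × 1798 = 12588 frames.
Within the current minute: 24 × 30 + 9 − 2 = 727 (labels ;00/;01 skipped at this minute). Total = 233766 + 12588 + 727 = 247081.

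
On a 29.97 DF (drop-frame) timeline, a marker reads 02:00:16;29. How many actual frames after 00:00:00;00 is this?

216293

As if non-drop at 30 labels/s: (2 × 3600 + 0 × 60 + 16) × 30 + 29 = 216509.
Minute boundaries passed: 120; those not divisible by 10: 120 − 12 = 108; dropped labels = 2 × 108 = 216.
Actual frame index = 216509 − 216 = 216293.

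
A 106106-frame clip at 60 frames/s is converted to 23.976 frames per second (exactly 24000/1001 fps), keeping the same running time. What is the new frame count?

42400 frames

Target frames = source frames × (target rate / source rate) = 106106 × (24000/1001)/(60) = 106106 × 400/1001 = 42400.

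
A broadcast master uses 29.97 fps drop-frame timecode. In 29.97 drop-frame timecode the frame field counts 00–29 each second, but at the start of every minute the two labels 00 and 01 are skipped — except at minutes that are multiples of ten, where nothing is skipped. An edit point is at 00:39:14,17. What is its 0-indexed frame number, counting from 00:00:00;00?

70565

Complete 10-minute blocks: 3, each 17982 frames → 53946.
Remaining 9 whole minutes in the current block: 1800 + 8 × 1798 = 16184 frames.
Within the current minute: 14 × 30 + 17 − 2 = 435 (labels ;00/;01 skipped at this minute). Total = 53946 + 16184 + 435 = 70565.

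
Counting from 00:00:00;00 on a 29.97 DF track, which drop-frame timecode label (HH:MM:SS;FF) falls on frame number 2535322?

23:29:55;10

Ten DF minutes hold 17982 frames, so frame 2535322 lies in block 140 (frames 2517480–2535461) with 17842 frames into that block.
The block's first minute is 1800 frames and the rest 1798 each; 17842 frames reaches minute 9, so 140 × 18 + 9 × 2 = 2538 labels have been skipped so far.
Adding those back, label number 2535322 + 2538 = 2537860 at 30 labels/s is 84595 s + 10 f = 23 h 29 min 55 s frame 10, i.e. 23:29:55;10.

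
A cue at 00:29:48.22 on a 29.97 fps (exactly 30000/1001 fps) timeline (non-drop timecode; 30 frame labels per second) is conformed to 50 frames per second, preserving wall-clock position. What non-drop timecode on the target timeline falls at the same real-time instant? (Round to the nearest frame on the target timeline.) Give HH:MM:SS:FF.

Source frame index: (0×3600 + 29×60 + 48) × 30 + 22 = 53662.
Real time: 53662 / (30000/1001) = 26857831/15000 s.
Target frame: (26857831/15000) × (50) = 26857831/300 ≈ 89526.103 → 89526.
At 50 labels/s: frame 89526 → 00:29:50:26.

00:29:50:26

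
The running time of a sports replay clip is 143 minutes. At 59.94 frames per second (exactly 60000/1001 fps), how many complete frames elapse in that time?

143 min = 8580 s.
Frames = 8580 × 60000/1001 = 3600000/7 ≈ 514285.7143.
Complete frames: 514285.

514285 frames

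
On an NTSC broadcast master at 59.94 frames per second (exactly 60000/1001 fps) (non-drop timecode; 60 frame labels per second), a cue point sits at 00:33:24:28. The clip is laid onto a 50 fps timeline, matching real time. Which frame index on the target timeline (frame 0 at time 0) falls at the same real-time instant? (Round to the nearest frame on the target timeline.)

frame 100324

Source frame index: (0×3600 + 33×60 + 24) × 60 + 28 = 120268.
Real time: 120268 / (60000/1001) = 30097067/15000 s.
Target frame: (30097067/15000) × (50) = 30097067/300 ≈ 100323.557 → 100324.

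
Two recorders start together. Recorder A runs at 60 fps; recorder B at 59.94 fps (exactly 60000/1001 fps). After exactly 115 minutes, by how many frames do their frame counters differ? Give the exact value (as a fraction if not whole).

414000/1001 frames

115 min = 6900 s.
A emits 60 × 6900 = 414000 frames; B emits 60000/1001 × 6900 = 414000000/1001.
Difference = 414000/1001 frames (≈ 413.5864); B is behind A.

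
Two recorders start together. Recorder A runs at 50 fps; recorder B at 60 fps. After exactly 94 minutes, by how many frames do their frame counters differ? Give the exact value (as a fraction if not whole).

94 min = 5640 s.
A emits 50 × 5640 = 282000 frames; B emits 60 × 5640 = 338400.
Difference = 56400 frames; B is ahead of A.

56400 frames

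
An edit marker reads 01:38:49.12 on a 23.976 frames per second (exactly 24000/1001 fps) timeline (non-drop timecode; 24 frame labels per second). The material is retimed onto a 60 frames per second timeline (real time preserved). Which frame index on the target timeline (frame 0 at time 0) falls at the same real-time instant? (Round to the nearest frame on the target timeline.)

frame 356126

Source frame index: (1×3600 + 38×60 + 49) × 24 + 12 = 142308.
Real time: 142308 / (24000/1001) = 11870859/2000 s.
Target frame: (11870859/2000) × (60) = 35612577/100 ≈ 356125.770 → 356126.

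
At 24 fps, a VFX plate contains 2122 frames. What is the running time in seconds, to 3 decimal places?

88.417 seconds

Running time = 2122 × 1/24 = 1061/12 s ≈ 88.417 s.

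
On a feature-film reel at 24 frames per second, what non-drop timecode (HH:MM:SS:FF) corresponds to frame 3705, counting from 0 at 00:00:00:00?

3705 ÷ 24 = 154 full seconds, remainder 9 frames.
154 s = 0 h 2 min 34 s.
Timecode: 00:02:34:09.

00:02:34:09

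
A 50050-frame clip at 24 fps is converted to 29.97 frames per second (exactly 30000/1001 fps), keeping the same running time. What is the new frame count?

Target frames = source frames × (target rate / source rate) = 50050 × (30000/1001)/(24) = 50050 × 1250/1001 = 62500.

62500 frames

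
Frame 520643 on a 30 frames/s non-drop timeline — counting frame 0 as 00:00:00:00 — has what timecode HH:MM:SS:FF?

520643 ÷ 30 = 17354 full seconds, remainder 23 frames.
17354 s = 4 h 49 min 14 s.
Timecode: 04:49:14:23.

04:49:14:23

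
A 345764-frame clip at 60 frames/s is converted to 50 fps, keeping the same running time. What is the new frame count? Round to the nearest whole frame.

288137 frames

Frames at target rate = 345764 × (50) / (60) = 864410/3 ≈ 288136.667.
Nearest whole frame: 288137.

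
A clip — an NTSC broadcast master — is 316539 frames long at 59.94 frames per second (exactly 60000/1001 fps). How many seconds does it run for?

Running time = 316539 / (60000/1001) = 5280.92565 s.

5280.92565 seconds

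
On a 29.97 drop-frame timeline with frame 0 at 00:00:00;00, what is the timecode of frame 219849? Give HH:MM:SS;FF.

Each 10-minute DF block holds 10 × 60 × 30 − 9 × 2 = 17982 frames. 219849 ÷ 17982 → 12 full blocks, remainder 4065.
Within the partial block the first minute is 1800 frames and each further minute 1798, so 2 further minute boundaries passed. Total skipped labels = 18 × 12 + 2 × 2 = 220.
Non-drop label index = 219849 + 220 = 220069; at 30 labels/s that is 02:02:15:19, i.e. DF 02:02:15;19.

02:02:15;19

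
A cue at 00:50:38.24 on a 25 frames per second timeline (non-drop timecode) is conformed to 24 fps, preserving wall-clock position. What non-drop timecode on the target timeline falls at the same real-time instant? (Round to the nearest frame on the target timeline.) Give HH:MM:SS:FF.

Source frame index: (0×3600 + 50×60 + 38) × 25 + 24 = 75974.
Real time: 75974 / (25) = 75974/25 s.
Target frame: (75974/25) × (24) = 1823376/25 ≈ 72935.040 → 72935.
At 24 labels/s: frame 72935 → 00:50:38:23.

00:50:38:23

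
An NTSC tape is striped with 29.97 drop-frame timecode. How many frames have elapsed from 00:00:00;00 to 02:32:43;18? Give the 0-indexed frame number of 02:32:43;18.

As if non-drop at 30 labels/s: (2 × 3600 + 32 × 60 + 43) × 30 + 18 = 274908.
Minute boundaries passed: 152; those not divisible by 10: 152 − 15 = 137; dropped labels = 2 × 137 = 274.
Actual frame index = 274908 − 274 = 274634.

274634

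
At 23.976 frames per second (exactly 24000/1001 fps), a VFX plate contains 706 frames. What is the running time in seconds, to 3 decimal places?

29.446 seconds

Running time = 706 × 1001/24000 = 353353/12000 s ≈ 29.446 s.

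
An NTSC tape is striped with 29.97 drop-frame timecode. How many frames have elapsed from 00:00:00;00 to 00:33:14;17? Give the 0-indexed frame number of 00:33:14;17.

59777

Complete 10-minute blocks: 3, each 17982 frames → 53946.
Remaining 3 whole minutes in the current block: 1800 + 2 × 1798 = 5396 frames.
Within the current minute: 14 × 30 + 17 − 2 = 435 (labels ;00/;01 skipped at this minute). Total = 53946 + 5396 + 435 = 59777.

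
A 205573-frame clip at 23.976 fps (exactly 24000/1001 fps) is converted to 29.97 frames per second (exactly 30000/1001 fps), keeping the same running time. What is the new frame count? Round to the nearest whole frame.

Frames at target rate = 205573 × (30000/1001) / (24000/1001) = 1027865/4 ≈ 256966.250.
Nearest whole frame: 256966.

256966 frames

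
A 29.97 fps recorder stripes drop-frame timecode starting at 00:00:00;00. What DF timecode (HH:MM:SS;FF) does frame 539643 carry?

Ten DF minutes hold 17982 frames, so frame 539643 lies in block 30 (frames 539460–557441) with 183 frames into that block.
The block's first minute is 1800 frames and the rest 1798 each; 183 frames reaches minute 0, so 30 × 18 + 0 × 2 = 540 labels have been skipped so far.
Adding those back, label number 539643 + 540 = 540183 at 30 labels/s is 18006 s + 3 f = 5 h 0 min 6 s frame 3, i.e. 05:00:06;03.

05:00:06;03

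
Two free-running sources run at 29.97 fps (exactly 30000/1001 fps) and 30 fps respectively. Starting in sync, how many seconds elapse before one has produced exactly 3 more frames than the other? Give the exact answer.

The gap grows by |30 − 30000/1001| = 30/1001 frames per second.
Time for a 3-frame gap: 3 ÷ (30/1001) = 100.1 s.

100.1 seconds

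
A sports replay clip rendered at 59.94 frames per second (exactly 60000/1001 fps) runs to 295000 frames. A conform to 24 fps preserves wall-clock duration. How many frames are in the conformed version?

Target frames = source frames × (target rate / source rate) = 295000 × (24)/(60000/1001) = 295000 × 1001/2500 = 118118.

118118 frames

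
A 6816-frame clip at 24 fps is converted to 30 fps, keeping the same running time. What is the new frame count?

Target frames = source frames × (target rate / source rate) = 6816 × (30)/(24) = 6816 × 5/4 = 8520.

8520 frames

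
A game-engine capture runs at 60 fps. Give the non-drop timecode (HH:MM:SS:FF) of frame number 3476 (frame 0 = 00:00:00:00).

00:00:57:56

3476 ÷ 60 = 57 full seconds, remainder 56 frames.
57 s = 0 h 0 min 57 s.
Timecode: 00:00:57:56.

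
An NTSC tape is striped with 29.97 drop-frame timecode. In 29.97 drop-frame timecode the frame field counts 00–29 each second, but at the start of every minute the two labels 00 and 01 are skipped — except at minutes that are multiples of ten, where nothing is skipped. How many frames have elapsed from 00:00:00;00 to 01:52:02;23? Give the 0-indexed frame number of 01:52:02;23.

Complete 10-minute blocks: 11, each 17982 frames → 197802.
Remaining 2 whole minutes in the current block: 1800 + 1 × 1798 = 3598 frames.
Within the current minute: 2 × 30 + 23 − 2 = 81 (labels ;00/;01 skipped at this minute). Total = 197802 + 3598 + 81 = 201481.

201481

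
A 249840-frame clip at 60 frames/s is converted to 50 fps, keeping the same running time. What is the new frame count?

Target frames = source frames × (target rate / source rate) = 249840 × (50)/(60) = 249840 × 5/6 = 208200.

208200 frames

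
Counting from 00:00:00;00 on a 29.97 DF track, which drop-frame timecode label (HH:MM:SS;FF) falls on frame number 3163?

Each 10-minute DF block holds 10 × 60 × 30 − 9 × 2 = 17982 frames. 3163 ÷ 17982 → 0 full blocks, remainder 3163.
Within the partial block the first minute is 1800 frames and each further minute 1798, so 1 further minute boundary passed. Total skipped labels = 18 × 0 + 2 × 1 = 2.
Non-drop label index = 3163 + 2 = 3165; at 30 labels/s that is 00:01:45:15, i.e. DF 00:01:45;15.

00:01:45;15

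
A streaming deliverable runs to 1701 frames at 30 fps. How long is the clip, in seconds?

Running time = 1701 / (30) = 56.7 s.

56.7 seconds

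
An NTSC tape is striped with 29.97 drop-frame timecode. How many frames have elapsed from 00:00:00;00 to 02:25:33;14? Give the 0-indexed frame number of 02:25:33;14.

261742

Complete 10-minute blocks: 14, each 17982 frames → 251748.
Remaining 5 whole minutes in the current block: 1800 + 4 × 1798 = 8992 frames.
Within the current minute: 33 × 30 + 14 − 2 = 1002 (labels ;00/;01 skipped at this minute). Total = 251748 + 8992 + 1002 = 261742.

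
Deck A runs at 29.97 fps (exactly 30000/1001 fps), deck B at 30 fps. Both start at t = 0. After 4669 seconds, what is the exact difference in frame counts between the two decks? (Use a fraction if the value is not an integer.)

20010/143 frames

A emits 30000/1001 × 4669 = 20010000/143 frames; B emits 30 × 4669 = 140070.
Difference = 20010/143 frames (≈ 139.9301); B is ahead of A.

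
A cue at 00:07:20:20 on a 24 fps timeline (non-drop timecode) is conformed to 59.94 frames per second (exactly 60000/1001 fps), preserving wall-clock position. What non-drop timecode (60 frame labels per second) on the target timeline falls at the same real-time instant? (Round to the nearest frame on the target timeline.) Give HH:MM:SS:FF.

Source frame index: (0×3600 + 7×60 + 20) × 24 + 20 = 10580.
Real time: 10580 / (24) = 2645/6 s.
Target frame: (2645/6) × (60000/1001) = 26450000/1001 ≈ 26423.576 → 26424.
At 60 labels/s: frame 26424 → 00:07:20:24.

00:07:20:24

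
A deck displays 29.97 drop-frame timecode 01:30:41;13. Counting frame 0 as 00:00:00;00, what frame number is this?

As if non-drop at 30 labels/s: (1 × 3600 + 30 × 60 + 41) × 30 + 13 = 163243.
Minute boundaries passed: 90; those not divisible by 10: 90 − 9 = 81; dropped labels = 2 × 81 = 162.
Actual frame index = 163243 − 162 = 163081.

163081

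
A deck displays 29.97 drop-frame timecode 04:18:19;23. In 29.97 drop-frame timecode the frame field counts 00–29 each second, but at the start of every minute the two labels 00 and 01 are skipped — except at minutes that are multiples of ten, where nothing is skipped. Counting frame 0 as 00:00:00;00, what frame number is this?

As if non-drop at 30 labels/s: (4 × 3600 + 18 × 60 + 19) × 30 + 23 = 464993.
Minute boundaries passed: 258; those not divisible by 10: 258 − 25 = 233; dropped labels = 2 × 233 = 466.
Actual frame index = 464993 − 466 = 464527.

464527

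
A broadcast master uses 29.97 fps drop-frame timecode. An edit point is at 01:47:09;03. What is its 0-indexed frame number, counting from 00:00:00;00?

192679

As if non-drop at 30 labels/s: (1 × 3600 + 47 × 60 + 9) × 30 + 3 = 192873.
Minute boundaries passed: 107; those not divisible by 10: 107 − 10 = 97; dropped labels = 2 × 97 = 194.
Actual frame index = 192873 − 194 = 192679.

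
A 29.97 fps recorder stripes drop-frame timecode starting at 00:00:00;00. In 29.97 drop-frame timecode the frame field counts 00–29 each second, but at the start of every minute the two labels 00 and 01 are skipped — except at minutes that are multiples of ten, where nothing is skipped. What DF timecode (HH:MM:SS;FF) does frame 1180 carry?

00:00:39;10

Ten DF minutes hold 17982 frames, so frame 1180 lies in block 0 (frames 0–17981) with 1180 frames into that block.
The block's first minute is 1800 frames and the rest 1798 each; 1180 frames reaches minute 0, so 0 × 18 + 0 × 2 = 0 labels have been skipped so far.
Adding those back, label number 1180 + 0 = 1180 at 30 labels/s is 39 s + 10 f = 0 h 0 min 39 s frame 10, i.e. 00:00:39;10.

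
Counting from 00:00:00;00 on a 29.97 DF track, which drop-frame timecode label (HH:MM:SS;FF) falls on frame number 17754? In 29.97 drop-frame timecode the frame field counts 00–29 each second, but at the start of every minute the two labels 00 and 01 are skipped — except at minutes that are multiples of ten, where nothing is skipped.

00:09:52;12

Ten DF minutes hold 17982 frames, so frame 17754 lies in block 0 (frames 0–17981) with 17754 frames into that block.
The block's first minute is 1800 frames and the rest 1798 each; 17754 frames reaches minute 9, so 0 × 18 + 9 × 2 = 18 labels have been skipped so far.
Adding those back, label number 17754 + 18 = 17772 at 30 labels/s is 592 s + 12 f = 0 h 9 min 52 s frame 12, i.e. 00:09:52;12.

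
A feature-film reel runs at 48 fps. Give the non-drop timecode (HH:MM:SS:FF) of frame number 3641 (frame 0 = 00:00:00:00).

3641 ÷ 48 = 75 full seconds, remainder 41 frames.
75 s = 0 h 1 min 15 s.
Timecode: 00:01:15:41.

00:01:15:41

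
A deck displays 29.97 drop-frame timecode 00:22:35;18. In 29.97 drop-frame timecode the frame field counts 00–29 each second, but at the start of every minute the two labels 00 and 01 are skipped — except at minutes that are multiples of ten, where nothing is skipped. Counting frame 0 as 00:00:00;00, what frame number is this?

40628

Complete 10-minute blocks: 2, each 17982 frames → 35964.
Remaining 2 whole minutes in the current block: 1800 + 1 × 1798 = 3598 frames.
Within the current minute: 35 × 30 + 18 − 2 = 1066 (labels ;00/;01 skipped at this minute). Total = 35964 + 3598 + 1066 = 40628.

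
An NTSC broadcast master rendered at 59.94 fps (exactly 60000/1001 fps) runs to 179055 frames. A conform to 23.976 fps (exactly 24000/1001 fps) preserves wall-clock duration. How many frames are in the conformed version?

Target frames = source frames × (target rate / source rate) = 179055 × (24000/1001)/(60000/1001) = 179055 × 2/5 = 71622.

71622 frames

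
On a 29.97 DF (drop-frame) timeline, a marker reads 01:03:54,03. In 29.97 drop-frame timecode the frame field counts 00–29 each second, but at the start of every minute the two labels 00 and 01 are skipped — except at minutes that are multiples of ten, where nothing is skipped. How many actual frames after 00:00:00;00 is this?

As if non-drop at 30 labels/s: (1 × 3600 + 3 × 60 + 54) × 30 + 3 = 115023.
Minute boundaries passed: 63; those not divisible by 10: 63 − 6 = 57; dropped labels = 2 × 57 = 114.
Actual frame index = 115023 − 114 = 114909.

114909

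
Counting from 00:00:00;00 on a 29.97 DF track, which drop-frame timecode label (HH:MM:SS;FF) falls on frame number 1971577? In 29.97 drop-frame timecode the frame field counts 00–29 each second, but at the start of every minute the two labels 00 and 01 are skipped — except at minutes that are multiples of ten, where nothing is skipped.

18:16:25;01

Each 10-minute DF block holds 10 × 60 × 30 − 9 × 2 = 17982 frames. 1971577 ÷ 17982 → 109 full blocks, remainder 11539.
Within the partial block the first minute is 1800 frames and each further minute 1798, so 6 further minute boundaries passed. Total skipped labels = 18 × 109 + 2 × 6 = 1974.
Non-drop label index = 1971577 + 1974 = 1973551; at 30 labels/s that is 18:16:25:01, i.e. DF 18:16:25;01.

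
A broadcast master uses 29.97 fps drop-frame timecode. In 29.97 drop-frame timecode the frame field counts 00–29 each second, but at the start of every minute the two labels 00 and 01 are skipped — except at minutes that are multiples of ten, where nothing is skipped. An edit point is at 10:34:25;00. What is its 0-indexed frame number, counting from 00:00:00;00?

1140808

As if non-drop at 30 labels/s: (10 × 3600 + 34 × 60 + 25) × 30 + 0 = 1141950.
Minute boundaries passed: 634; those not divisible by 10: 634 − 63 = 571; dropped labels = 2 × 571 = 1142.
Actual frame index = 1141950 − 1142 = 1140808.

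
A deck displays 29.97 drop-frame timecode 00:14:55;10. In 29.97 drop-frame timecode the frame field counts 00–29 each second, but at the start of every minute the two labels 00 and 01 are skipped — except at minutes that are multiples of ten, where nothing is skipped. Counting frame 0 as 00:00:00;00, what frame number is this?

Complete 10-minute blocks: 1, each 17982 frames → 17982.
Remaining 4 whole minutes in the current block: 1800 + 3 × 1798 = 7194 frames.
Within the current minute: 55 × 30 + 10 − 2 = 1658 (labels ;00/;01 skipped at this minute). Total = 17982 + 7194 + 1658 = 26834.

26834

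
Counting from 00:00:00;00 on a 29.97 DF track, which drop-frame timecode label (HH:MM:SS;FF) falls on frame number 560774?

Each 10-minute DF block holds 10 × 60 × 30 − 9 × 2 = 17982 frames. 560774 ÷ 17982 → 31 full blocks, remainder 3332.
Within the partial block the first minute is 1800 frames and each further minute 1798, so 1 further minute boundary passed. Total skipped labels = 18 × 31 + 2 × 1 = 560.
Non-drop label index = 560774 + 560 = 561334; at 30 labels/s that is 05:11:51:04, i.e. DF 05:11:51;04.

05:11:51;04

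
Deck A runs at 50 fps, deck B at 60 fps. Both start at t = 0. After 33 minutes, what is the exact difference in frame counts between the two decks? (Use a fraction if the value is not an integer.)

19800 frames

33 min = 1980 s.
A emits 50 × 1980 = 99000 frames; B emits 60 × 1980 = 118800.
Difference = 19800 frames; B is ahead of A.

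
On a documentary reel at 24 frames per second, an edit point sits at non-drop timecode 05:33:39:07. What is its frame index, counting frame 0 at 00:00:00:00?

Total seconds to the label: (5 × 3600 + 33 × 60 + 39) = 20019.
Frame index = 20019 × 24 + 7 = 480463.

frame 480463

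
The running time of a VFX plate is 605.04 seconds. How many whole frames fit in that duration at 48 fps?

Frames = 605.04 × 48 = 726048/25 ≈ 29041.9200.
Complete frames: 29041.

29041 frames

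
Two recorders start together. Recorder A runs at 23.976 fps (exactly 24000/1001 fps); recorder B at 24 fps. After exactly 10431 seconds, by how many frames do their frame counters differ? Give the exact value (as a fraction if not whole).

A emits 24000/1001 × 10431 = 250344000/1001 frames; B emits 24 × 10431 = 250344.
Difference = 250344/1001 frames (≈ 250.0939); B is ahead of A.

250344/1001 frames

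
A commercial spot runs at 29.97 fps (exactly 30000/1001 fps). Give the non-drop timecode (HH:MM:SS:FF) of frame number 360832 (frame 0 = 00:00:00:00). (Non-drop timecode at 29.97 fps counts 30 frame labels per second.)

360832 ÷ 30 = 12027 full seconds, remainder 22 frames.
12027 s = 3 h 20 min 27 s.
Timecode: 03:20:27:22.

03:20:27:22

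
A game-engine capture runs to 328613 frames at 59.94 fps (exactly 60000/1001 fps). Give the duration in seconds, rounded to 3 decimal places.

Running time = 328613 × 1001/60000 = 328941613/60000 s ≈ 5482.360 s.

5482.360 seconds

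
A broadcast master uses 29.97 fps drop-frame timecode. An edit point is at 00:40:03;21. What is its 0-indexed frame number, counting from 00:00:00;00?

Complete 10-minute blocks: 4, each 17982 frames → 71928.
Remaining 0 whole minutes in the current block: 0 frames.
Within the current minute: 3 × 30 + 21 = 111. Total = 71928 + 0 + 111 = 72039.

72039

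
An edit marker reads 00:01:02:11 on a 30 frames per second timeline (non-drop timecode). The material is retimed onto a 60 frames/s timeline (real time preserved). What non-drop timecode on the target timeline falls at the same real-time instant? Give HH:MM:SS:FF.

00:01:02:22

Source frame index: (0×3600 + 1×60 + 2) × 30 + 11 = 1871.
Real time: 1871 / (30) = 1871/30 s.
Target frame: (1871/30) × (60) = 3742.
At 60 labels/s: frame 3742 → 00:01:02:22.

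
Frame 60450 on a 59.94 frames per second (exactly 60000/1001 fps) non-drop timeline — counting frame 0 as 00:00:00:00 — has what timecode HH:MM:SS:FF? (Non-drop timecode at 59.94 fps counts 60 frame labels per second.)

60450 ÷ 60 = 1007 full seconds, remainder 30 frames.
1007 s = 0 h 16 min 47 s.
Timecode: 00:16:47:30.

00:16:47:30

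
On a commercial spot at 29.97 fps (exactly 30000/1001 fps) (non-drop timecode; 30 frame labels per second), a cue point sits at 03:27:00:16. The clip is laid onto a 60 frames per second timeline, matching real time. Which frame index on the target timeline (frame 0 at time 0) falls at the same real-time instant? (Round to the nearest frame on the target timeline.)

frame 745977

Source frame index: (3×3600 + 27×60 + 0) × 30 + 16 = 372616.
Real time: 372616 / (30000/1001) = 46623577/3750 s.
Target frame: (46623577/3750) × (60) = 93247154/125 ≈ 745977.232 → 745977.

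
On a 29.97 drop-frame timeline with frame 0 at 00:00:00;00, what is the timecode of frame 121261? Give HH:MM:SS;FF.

01:07:26;03

Ten DF minutes hold 17982 frames, so frame 121261 lies in block 6 (frames 107892–125873) with 13369 frames into that block.
The block's first minute is 1800 frames and the rest 1798 each; 13369 frames reaches minute 7, so 6 × 18 + 7 × 2 = 122 labels have been skipped so far.
Adding those back, label number 121261 + 122 = 121383 at 30 labels/s is 4046 s + 3 f = 1 h 7 min 26 s frame 3, i.e. 01:07:26;03.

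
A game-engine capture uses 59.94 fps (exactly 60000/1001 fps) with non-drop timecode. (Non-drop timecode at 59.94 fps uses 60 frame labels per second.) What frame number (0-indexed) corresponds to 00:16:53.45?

Total seconds to the label: (0 × 3600 + 16 × 60 + 53) = 1013.
Frame index = 1013 × 60 + 45 = 60825.

frame 60825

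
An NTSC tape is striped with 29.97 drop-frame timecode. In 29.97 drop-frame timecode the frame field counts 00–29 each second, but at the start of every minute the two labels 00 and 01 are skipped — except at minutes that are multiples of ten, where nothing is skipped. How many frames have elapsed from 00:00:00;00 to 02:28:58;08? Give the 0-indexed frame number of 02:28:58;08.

267880

As if non-drop at 30 labels/s: (2 × 3600 + 28 × 60 + 58) × 30 + 8 = 268148.
Minute boundaries passed: 148; those not divisible by 10: 148 − 14 = 134; dropped labels = 2 × 134 = 268.
Actual frame index = 268148 − 268 = 267880.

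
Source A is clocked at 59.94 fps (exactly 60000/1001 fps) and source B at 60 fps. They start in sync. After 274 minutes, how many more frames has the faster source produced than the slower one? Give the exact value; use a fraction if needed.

986400/1001 frames

274 min = 16440 s.
A emits 60000/1001 × 16440 = 986400000/1001 frames; B emits 60 × 16440 = 986400.
Difference = 986400/1001 frames (≈ 985.4146); B is ahead of A.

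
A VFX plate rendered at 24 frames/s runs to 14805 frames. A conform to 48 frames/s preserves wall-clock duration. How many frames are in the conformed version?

Frames at target rate = 14805 × (48) / (24) = 29610.

29610 frames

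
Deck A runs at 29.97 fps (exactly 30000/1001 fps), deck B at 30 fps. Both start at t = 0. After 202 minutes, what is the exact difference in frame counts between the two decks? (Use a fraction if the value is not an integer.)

202 min = 12120 s.
A emits 30000/1001 × 12120 = 363600000/1001 frames; B emits 30 × 12120 = 363600.
Difference = 363600/1001 frames (≈ 363.2368); B is ahead of A.

363600/1001 frames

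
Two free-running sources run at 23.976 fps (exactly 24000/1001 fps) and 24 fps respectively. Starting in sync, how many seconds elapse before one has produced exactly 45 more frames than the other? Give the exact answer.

The gap grows by |24 − 24000/1001| = 24/1001 frames per second.
Time for a 45-frame gap: 45 ÷ (24/1001) = 1876.875 s.

1876.875 seconds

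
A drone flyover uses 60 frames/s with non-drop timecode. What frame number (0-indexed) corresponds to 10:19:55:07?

2231707

Total seconds to the label: (10 × 3600 + 19 × 60 + 55) = 37195.
Frame index = 37195 × 60 + 7 = 2231707.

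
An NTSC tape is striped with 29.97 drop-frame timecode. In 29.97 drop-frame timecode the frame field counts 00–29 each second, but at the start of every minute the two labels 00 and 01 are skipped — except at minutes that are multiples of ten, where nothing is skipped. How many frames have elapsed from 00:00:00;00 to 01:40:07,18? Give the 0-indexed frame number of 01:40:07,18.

180048

Complete 10-minute blocks: 10, each 17982 frames → 179820.
Remaining 0 whole minutes in the current block: 0 frames.
Within the current minute: 7 × 30 + 18 = 228. Total = 179820 + 0 + 228 = 180048.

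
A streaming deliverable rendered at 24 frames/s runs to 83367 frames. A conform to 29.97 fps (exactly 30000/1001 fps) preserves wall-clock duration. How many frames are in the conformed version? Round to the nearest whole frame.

Frames at target rate = 83367 × (30000/1001) / (24) = 104208750/1001 ≈ 104104.645.
Nearest whole frame: 104105.

104105 frames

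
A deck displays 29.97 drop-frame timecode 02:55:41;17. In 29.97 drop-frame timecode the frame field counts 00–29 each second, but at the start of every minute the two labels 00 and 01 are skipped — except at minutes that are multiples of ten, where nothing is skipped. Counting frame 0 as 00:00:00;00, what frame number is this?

315931

Complete 10-minute blocks: 17, each 17982 frames → 305694.
Remaining 5 whole minutes in the current block: 1800 + 4 × 1798 = 8992 frames.
Within the current minute: 41 × 30 + 17 − 2 = 1245 (labels ;00/;01 skipped at this minute). Total = 305694 + 8992 + 1245 = 315931.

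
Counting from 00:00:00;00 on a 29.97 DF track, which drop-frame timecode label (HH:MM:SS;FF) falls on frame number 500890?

04:38:33;02

Each 10-minute DF block holds 10 × 60 × 30 − 9 × 2 = 17982 frames. 500890 ÷ 17982 → 27 full blocks, remainder 15376.
Within the partial block the first minute is 1800 frames and each further minute 1798, so 8 further minute boundaries passed. Total skipped labels = 18 × 27 + 2 × 8 = 502.
Non-drop label index = 500890 + 502 = 501392; at 30 labels/s that is 04:38:33:02, i.e. DF 04:38:33;02.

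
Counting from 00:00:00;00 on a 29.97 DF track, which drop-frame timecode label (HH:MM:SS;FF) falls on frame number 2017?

00:01:07;09

Ten DF minutes hold 17982 frames, so frame 2017 lies in block 0 (frames 0–17981) with 2017 frames into that block.
The block's first minute is 1800 frames and the rest 1798 each; 2017 frames reaches minute 1, so 0 × 18 + 1 × 2 = 2 labels have been skipped so far.
Adding those back, label number 2017 + 2 = 2019 at 30 labels/s is 67 s + 9 f = 0 h 1 min 7 s frame 9, i.e. 00:01:07;09.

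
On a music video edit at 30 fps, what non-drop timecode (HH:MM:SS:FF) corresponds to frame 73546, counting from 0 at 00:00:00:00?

00:40:51:16

73546 ÷ 30 = 2451 full seconds, remainder 16 frames.
2451 s = 0 h 40 min 51 s.
Timecode: 00:40:51:16.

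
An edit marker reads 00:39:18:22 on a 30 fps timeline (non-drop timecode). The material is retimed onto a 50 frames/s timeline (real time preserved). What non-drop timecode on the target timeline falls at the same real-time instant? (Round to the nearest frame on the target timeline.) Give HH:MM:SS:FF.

Source frame index: (0×3600 + 39×60 + 18) × 30 + 22 = 70762.
Real time: 70762 / (30) = 35381/15 s.
Target frame: (35381/15) × (50) = 353810/3 ≈ 117936.667 → 117937.
At 50 labels/s: frame 117937 → 00:39:18:37.

00:39:18:37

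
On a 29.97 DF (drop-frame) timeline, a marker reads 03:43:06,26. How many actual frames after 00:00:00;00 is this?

Complete 10-minute blocks: 22, each 17982 frames → 395604.
Remaining 3 whole minutes in the current block: 1800 + 2 × 1798 = 5396 frames.
Within the current minute: 6 × 30 + 26 − 2 = 204 (labels ;00/;01 skipped at this minute). Total = 395604 + 5396 + 204 = 401204.

401204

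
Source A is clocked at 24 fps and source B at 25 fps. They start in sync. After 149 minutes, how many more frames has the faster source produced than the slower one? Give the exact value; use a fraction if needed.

149 min = 8940 s.
A emits 24 × 8940 = 214560 frames; B emits 25 × 8940 = 223500.
Difference = 8940 frames; B is ahead of A.

8940 frames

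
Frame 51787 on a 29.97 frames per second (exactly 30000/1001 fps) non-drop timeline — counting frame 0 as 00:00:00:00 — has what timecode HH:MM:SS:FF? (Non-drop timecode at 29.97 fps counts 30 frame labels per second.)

00:28:46:07

51787 ÷ 30 = 1726 full seconds, remainder 7 frames.
1726 s = 0 h 28 min 46 s.
Timecode: 00:28:46:07.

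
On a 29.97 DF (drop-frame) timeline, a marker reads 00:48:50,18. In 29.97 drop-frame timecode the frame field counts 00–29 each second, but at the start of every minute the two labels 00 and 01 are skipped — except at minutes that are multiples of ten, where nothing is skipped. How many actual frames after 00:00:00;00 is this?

As if non-drop at 30 labels/s: (0 × 3600 + 48 × 60 + 50) × 30 + 18 = 87918.
Minute boundaries passed: 48; those not divisible by 10: 48 − 4 = 44; dropped labels = 2 × 44 = 88.
Actual frame index = 87918 − 88 = 87830.

87830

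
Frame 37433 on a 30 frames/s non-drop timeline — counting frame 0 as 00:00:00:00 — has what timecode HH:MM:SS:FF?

37433 ÷ 30 = 1247 full seconds, remainder 23 frames.
1247 s = 0 h 20 min 47 s.
Timecode: 00:20:47:23.

00:20:47:23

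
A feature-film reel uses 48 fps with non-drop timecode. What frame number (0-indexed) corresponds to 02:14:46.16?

Total seconds to the label: (2 × 3600 + 14 × 60 + 46) = 8086.
Frame index = 8086 × 48 + 16 = 388144.

frame 388144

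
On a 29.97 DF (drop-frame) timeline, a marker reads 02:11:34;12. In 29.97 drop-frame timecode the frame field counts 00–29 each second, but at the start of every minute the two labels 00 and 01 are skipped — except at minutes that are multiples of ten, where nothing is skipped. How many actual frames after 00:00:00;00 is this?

236596

Complete 10-minute blocks: 13, each 17982 frames → 233766.
Remaining 1 whole minute in the current block: 1800 + 0 × 1798 = 1800 frames.
Within the current minute: 34 × 30 + 12 − 2 = 1030 (labels ;00/;01 skipped at this minute). Total = 233766 + 1800 + 1030 = 236596.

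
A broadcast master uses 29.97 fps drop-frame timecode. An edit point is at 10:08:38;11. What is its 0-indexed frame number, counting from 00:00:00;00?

As if non-drop at 30 labels/s: (10 × 3600 + 8 × 60 + 38) × 30 + 11 = 1095551.
Minute boundaries passed: 608; those not divisible by 10: 608 − 60 = 548; dropped labels = 2 × 548 = 1096.
Actual frame index = 1095551 − 1096 = 1094455.

1094455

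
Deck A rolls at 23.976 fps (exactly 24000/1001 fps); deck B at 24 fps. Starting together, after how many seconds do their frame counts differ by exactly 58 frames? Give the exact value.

The gap grows by |24 − 24000/1001| = 24/1001 frames per second.
Time for a 58-frame gap: 58 ÷ (24/1001) = 29029/12 s.

29029/12 seconds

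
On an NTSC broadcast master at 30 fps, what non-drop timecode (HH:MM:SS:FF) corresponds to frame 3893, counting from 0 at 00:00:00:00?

00:02:09:23

3893 ÷ 30 = 129 full seconds, remainder 23 frames.
129 s = 0 h 2 min 9 s.
Timecode: 00:02:09:23.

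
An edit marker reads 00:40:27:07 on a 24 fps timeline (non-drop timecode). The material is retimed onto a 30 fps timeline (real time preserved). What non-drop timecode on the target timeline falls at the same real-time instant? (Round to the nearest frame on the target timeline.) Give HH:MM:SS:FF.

00:40:27:09

Source frame index: (0×3600 + 40×60 + 27) × 24 + 7 = 58255.
Real time: 58255 / (24) = 58255/24 s.
Target frame: (58255/24) × (30) = 291275/4 ≈ 72818.750 → 72819.
At 30 labels/s: frame 72819 → 00:40:27:09.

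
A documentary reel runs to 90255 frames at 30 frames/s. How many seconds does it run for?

Running time = 90255 / (30) = 3008.5 s.

3008.5 seconds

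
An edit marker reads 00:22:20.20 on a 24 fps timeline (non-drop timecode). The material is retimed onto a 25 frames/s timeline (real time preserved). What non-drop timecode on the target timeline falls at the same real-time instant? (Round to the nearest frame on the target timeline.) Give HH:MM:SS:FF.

00:22:20:21

Source frame index: (0×3600 + 22×60 + 20) × 24 + 20 = 32180.
Real time: 32180 / (24) = 8045/6 s.
Target frame: (8045/6) × (25) = 201125/6 ≈ 33520.833 → 33521.
At 25 labels/s: frame 33521 → 00:22:20:21.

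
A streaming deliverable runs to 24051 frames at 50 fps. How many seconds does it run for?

Running time = 24051 / (50) = 481.02 s.

481.02 seconds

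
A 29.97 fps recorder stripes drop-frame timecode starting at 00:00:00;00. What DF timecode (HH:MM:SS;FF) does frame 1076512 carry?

09:58:39;20

Each 10-minute DF block holds 10 × 60 × 30 − 9 × 2 = 17982 frames. 1076512 ÷ 17982 → 59 full blocks, remainder 15574.
Within the partial block the first minute is 1800 frames and each further minute 1798, so 8 further minute boundaries passed. Total skipped labels = 18 × 59 + 2 × 8 = 1078.
Non-drop label index = 1076512 + 1078 = 1077590; at 30 labels/s that is 09:58:39:20, i.e. DF 09:58:39;20.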